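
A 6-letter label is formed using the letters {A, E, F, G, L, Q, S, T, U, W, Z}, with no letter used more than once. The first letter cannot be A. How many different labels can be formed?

The first letter has 11−1 = 10 choices (anything except A).
The remaining 5 letters are filled from the other 10 symbols without repetition: 10 × 9 × 8 × 7 × 6 = 30240.
Total: 10 × 30240 = 302400.

302400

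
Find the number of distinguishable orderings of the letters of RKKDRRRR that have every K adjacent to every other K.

42

Treat the 2 copies of K as a single block. The multiset to arrange is then {KK, D, R, R, R, R, R}, 7 items in all.
That gives (7)!/(5!) = 42 arrangements.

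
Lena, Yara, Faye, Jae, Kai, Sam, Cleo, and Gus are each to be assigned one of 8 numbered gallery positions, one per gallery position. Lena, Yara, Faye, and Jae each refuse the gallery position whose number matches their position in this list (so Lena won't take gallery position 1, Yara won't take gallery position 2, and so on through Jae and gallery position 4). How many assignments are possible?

Let Aᵢ (for 1 ≤ i ≤ 4) be the placements that put person i in their forbidden gallery position. Any j of these fix j positions, leaving (8−j)! ways to fill the rest, and there are C(4,j) ways to pick which j.
By inclusion–exclusion, the number of valid placements is Σ_{j=0}^{4} (−1)^j C(4,j)·(8−j)!.
Computing: 40320 − 20160 + 4320 − 480 + 24 = 24024.

24024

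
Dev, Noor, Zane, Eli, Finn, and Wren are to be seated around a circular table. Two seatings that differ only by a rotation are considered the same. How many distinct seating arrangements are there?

120

Around a circle, 6 distinct people have 6!/6 = (5)! = 120 rotationally distinct seatings.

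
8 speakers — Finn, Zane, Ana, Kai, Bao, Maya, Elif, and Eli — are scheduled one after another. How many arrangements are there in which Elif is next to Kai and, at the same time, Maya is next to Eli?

Treat {Elif,Kai} as one block (2 orders) and {Maya,Eli} as another (2 orders).
That leaves 6 units to arrange: 2 × 2 × 6! = 4 × 720 = 2880.

2880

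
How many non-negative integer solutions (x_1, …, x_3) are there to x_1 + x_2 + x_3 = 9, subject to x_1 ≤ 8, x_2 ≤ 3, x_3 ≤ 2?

11

By stars and bars, unrestricted non-negative solutions to x_1+…+x_3 = 9 number C(9+2,2) = 55.
Subtract solutions that violate a single cap (substitute x_i' = x_i − (cap_i+1)): x_1 ≥ 9 gives C(2,2) = 1; x_2 ≥ 4 gives C(7,2) = 21; x_3 ≥ 3 gives C(8,2) = 28. Together 50.
Add back pairs where two caps are both exceeded: 0 + 0 + 6 = 6.
By inclusion–exclusion the count is 55 − 50 + 6 = 11.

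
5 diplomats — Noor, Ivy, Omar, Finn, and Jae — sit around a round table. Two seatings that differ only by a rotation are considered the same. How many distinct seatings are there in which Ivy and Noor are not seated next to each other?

12

Without the restriction there are (4)! = 24 seatings.
Seatings with Ivy beside Noor: treat them as a block with 2 internal orders, giving 2 × (3)! = 12.
Subtracting, 24 − 12 = 12.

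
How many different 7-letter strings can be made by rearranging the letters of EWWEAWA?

210

EWWEAWA has 7 letters with A appearing twice, E appearing twice, and W appearing 3 times.
Dividing 7! = 5040 by 3!·2!·2! = 24 for the repeated letters gives 210.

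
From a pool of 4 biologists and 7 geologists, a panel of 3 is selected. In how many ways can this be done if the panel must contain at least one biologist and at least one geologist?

126

Unrestricted: C(11,3) = 165 ways to pick any 3 of the 11.
Selections missing a whole group: no biologists → C(7,3) = 35; no geologists → C(4,3) = 4.
Both groups omitted at once is impossible, so 165 − 39 = 126.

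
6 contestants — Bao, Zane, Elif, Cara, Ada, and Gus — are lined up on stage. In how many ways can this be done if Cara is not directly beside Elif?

Of the 6! = 720 arrangements, those with Cara and Elif adjacent number 2 × 5! = 240 (treat the pair as a block with 2 internal orders).
So 720 − 240 = 480 arrangements keep them apart.

480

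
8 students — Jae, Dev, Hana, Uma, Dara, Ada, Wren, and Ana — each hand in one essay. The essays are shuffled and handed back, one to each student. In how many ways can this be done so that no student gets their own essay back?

Let Aᵢ be the assignments in which student i gets their own essay. We want the size of the complement of A₁∪…∪A_8.
By inclusion–exclusion this is Σ_{j=0}^{8} (−1)^j C(8,j)·(8−j)!.
Computing: 40320 − 40320 + 20160 − 6720 + 1680 − 336 + 56 − 8 + 1 = 14833.

14833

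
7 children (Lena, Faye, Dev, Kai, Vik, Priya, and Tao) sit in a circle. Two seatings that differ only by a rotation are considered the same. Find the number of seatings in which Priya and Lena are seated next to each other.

240

Treat {Priya, Lena} as one unit (2 internal orders) and seat the resulting 6 units around the table: (5)! circular arrangements.
So 2 × (5)! = 2 × 120 = 240.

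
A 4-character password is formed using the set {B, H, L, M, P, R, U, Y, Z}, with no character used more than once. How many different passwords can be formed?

This is a permutation of 4 out of 9: P(9,4) = 9!/5!.
9 × 8 × 7 × 6 = 3024.

3024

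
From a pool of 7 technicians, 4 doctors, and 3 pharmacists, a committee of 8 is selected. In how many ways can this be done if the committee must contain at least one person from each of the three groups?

2793

With no constraint there are C(14,8) = 3003 possible selections.
Selections missing a whole group: no technicians → C(7,8) = 0; no doctors → C(10,8) = 45; no pharmacists → C(11,8) = 165.
Add back selections omitting two groups (i.e. drawn from a single group): C(7,8) + C(4,8) + C(3,8) = 0.
By inclusion–exclusion: 3003 − 210 + 0 = 2793.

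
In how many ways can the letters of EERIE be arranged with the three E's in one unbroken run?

Treat the 3 copies of E as a single block. The multiset to arrange is then {EEE, I, R}, 3 items in all.
All 3 items are distinct, so there are (3)! = 6 arrangements.

6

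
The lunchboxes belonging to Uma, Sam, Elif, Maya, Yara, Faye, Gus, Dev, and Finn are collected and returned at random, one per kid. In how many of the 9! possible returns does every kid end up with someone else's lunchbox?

This is the derangement count D_9: permutations of 9 items with no fixed point.
By inclusion–exclusion this is Σ_{j=0}^{9} (−1)^j C(9,j)·(9−j)!.
Computing: 362880 − 362880 + 181440 − 60480 + 15120 − 3024 + 504 − 72 + 9 − 1 = 133496.

133496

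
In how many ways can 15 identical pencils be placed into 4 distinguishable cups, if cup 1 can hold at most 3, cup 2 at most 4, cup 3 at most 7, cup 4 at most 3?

10

Without the upper bounds there are C(18,3) = 816 ways to split 15 among 4 cups.
Subtract solutions that violate a single cap (substitute x_i' = x_i − (cap_i+1)): x_1 ≥ 4 gives C(14,3) = 364; x_2 ≥ 5 gives C(13,3) = 286; x_3 ≥ 8 gives C(10,3) = 120; x_4 ≥ 4 gives C(14,3) = 364. Together 1134.
Add back pairs where two caps are both exceeded: 84 + 20 + 120 + 10 + 84 + 20 = 338.
Subtract triples: 0 + 10 + 0 + 0 = 10.
By inclusion–exclusion the count is 816 − 1134 + 338 − 10 = 10.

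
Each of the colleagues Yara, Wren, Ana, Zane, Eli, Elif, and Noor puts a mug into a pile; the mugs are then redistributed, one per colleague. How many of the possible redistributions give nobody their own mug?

Let Aᵢ be the assignments in which colleague i gets their own mug. We want the size of the complement of A₁∪…∪A_7.
By inclusion–exclusion this is Σ_{j=0}^{7} (−1)^j C(7,j)·(7−j)!.
Computing: 5040 − 5040 + 2520 − 840 + 210 − 42 + 7 − 1 = 1854.

1854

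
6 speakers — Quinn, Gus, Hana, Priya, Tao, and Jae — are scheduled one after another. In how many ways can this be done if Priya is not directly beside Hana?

480

Of the 6! = 720 arrangements, those with Priya and Hana adjacent number 2 × 5! = 240 (treat the pair as a block with 2 internal orders).
So 720 − 240 = 480 arrangements keep them apart.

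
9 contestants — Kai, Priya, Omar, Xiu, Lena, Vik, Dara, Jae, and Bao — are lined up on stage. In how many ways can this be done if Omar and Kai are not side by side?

282240

Of the 9! = 362880 arrangements, those with Omar and Kai adjacent number 2 × 8! = 80640 (treat the pair as a block with 2 internal orders).
Complementary counting: 362880 − 80640 = 282240.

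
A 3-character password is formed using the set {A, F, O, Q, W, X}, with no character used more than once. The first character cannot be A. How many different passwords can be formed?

100

The first character has 6−1 = 5 choices (anything except A).
The remaining 2 characters are filled from the other 5 symbols without repetition: 5 × 4 = 20.
Total: 5 × 20 = 100.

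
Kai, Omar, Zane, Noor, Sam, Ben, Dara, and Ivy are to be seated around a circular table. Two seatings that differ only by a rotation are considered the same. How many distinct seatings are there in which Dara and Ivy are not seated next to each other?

3600

Without the restriction there are (7)! = 5040 seatings.
Those with Dara next to Ivy: fuse the pair into one unit and seat 7 units around a circle — 2·(6)! = 1440.
Subtracting, 5040 − 1440 = 3600.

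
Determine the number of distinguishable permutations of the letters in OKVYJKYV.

5040

OKVYJKYV has 8 letters with K appearing twice, V appearing twice, and Y appearing twice.
The number of distinct arrangements is 8!/(2!·2!·2!) = 40320/8 = 5040.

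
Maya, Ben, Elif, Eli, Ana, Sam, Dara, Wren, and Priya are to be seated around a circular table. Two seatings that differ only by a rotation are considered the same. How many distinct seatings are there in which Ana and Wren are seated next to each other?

Treat {Ana, Wren} as one unit (2 internal orders) and seat the resulting 8 units around the table: (7)! circular arrangements.
So 2 × (7)! = 2 × 5040 = 10080.

10080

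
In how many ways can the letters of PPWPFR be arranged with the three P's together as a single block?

Treat the 3 copies of P as a single block. The multiset to arrange is then {PPP, F, R, W}, 4 items in all.
All 4 items are distinct, so there are (4)! = 24 arrangements.

24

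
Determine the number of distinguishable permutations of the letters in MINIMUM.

420

MINIMUM has 7 letters with I appearing twice and M appearing 3 times.
So there are 7! / (3!·2!) = 420 distinguishable arrangements.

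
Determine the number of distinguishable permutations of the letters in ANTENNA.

ANTENNA has 7 letters with A appearing twice and N appearing 3 times.
Dividing 7! = 5040 by 3!·2! = 12 for the repeated letters gives 420.

420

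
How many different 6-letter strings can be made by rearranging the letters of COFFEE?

180

COFFEE has 6 letters with E appearing twice and F appearing twice.
The number of distinct arrangements is 6!/(2!·2!) = 720/4 = 180.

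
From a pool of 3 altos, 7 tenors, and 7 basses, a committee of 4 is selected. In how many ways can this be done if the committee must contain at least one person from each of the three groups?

1029

Unrestricted: C(17,4) = 2380 ways to pick any 4 of the 17.
Subtract selections that omit an entire group: no altos → C(14,4) = 1001; no tenors → C(10,4) = 210; no basses → C(10,4) = 210.
Add back selections omitting two groups (i.e. drawn from a single group): C(3,4) + C(7,4) + C(7,4) = 70.
By inclusion–exclusion: 2380 − 1421 + 70 = 1029.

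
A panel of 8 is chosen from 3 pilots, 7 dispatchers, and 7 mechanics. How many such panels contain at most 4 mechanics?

Split by how many mechanics are chosen (0 through 4).
Sum: C(7,0)·C(10,8) + C(7,1)·C(10,7) + C(7,2)·C(10,6) + C(7,3)·C(10,5) + C(7,4)·C(10,4) = 45 + 840 + 4410 + 8820 + 7350 = 21465.

21465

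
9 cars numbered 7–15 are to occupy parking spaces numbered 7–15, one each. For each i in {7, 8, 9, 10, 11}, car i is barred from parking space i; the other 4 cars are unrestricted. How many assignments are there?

205056

Let Aᵢ (for 7 ≤ i ≤ 11) be the placements that put car i in its forbidden parking space. Any j of these fix j positions, leaving (9−j)! ways to fill the rest, and there are C(5,j) ways to pick which j.
By inclusion–exclusion, the number of valid placements is Σ_{j=0}^{5} (−1)^j C(5,j)·(9−j)!.
Computing: 362880 − 201600 + 50400 − 7200 + 600 − 24 = 205056.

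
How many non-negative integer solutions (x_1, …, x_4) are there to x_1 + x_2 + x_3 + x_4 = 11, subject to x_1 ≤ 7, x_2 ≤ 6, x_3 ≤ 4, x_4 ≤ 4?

145

Ignoring the caps, the number of non-negative solutions to x_1+…+x_4 = 11 is C(14,3) = 364.
Subtract solutions that violate a single cap (substitute x_i' = x_i − (cap_i+1)): x_1 ≥ 8 gives C(6,3) = 20; x_2 ≥ 7 gives C(7,3) = 35; x_3 ≥ 5 gives C(9,3) = 84; x_4 ≥ 5 gives C(9,3) = 84. Together 223.
Add back pairs where two caps are both exceeded: 0 + 0 + 0 + 0 + 0 + 4 = 4.
By inclusion–exclusion the count is 364 − 223 + 4 = 145.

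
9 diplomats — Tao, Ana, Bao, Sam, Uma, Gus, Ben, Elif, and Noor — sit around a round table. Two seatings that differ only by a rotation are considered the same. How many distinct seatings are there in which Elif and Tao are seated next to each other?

10080

Treat {Elif, Tao} as one unit (2 internal orders) and seat the resulting 8 units around the table: (7)! circular arrangements.
So 2 × (7)! = 2 × 5040 = 10080.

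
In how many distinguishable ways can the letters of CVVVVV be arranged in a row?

Letter multiplicities in CVVVVV: C×1, V×5.
The number of distinct arrangements is 6!/(5!) = 720/120 = 6.

6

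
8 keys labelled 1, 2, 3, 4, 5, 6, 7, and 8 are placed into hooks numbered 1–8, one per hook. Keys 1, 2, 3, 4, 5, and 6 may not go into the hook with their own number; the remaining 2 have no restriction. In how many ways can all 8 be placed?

Let Aᵢ (for 1 ≤ i ≤ 6) be the placements that put key i in its forbidden hook. Any j of these fix j positions, leaving (8−j)! ways to fill the rest, and there are C(6,j) ways to pick which j.
By inclusion–exclusion, the number of valid placements is Σ_{j=0}^{6} (−1)^j C(6,j)·(8−j)!.
Computing: 40320 − 30240 + 10800 − 2400 + 360 − 36 + 2 = 18806.

18806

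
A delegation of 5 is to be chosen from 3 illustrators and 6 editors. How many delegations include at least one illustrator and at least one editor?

Total 5-person selections from all 9: C(9,5) = 126.
Selections missing a whole group: no illustrators → C(6,5) = 6; no editors → C(3,5) = 0.
Both groups omitted at once is impossible, so 126 − 6 = 120.

120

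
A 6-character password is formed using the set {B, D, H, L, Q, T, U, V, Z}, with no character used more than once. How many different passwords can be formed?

This is a permutation of 6 out of 9: P(9,6) = 9!/3!.
That product is 9 × 8 × 7 × 6 × 5 × 4 = 60480.

60480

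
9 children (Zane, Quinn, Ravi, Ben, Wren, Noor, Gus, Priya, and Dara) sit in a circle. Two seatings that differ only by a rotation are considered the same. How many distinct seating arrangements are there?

Fix one person's seat to break rotational symmetry; the remaining 8 people can be arranged in (8)! = 40320 ways.

40320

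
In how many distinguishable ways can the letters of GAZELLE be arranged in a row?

GAZELLE has 7 letters with E appearing twice and L appearing twice.
So there are 7! / (2!·2!) = 1260 distinguishable arrangements.

1260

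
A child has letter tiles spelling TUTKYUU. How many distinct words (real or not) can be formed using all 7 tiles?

TUTKYUU has 7 letters with T appearing twice and U appearing 3 times.
The number of distinct arrangements is 7!/(3!·2!) = 5040/12 = 420.

420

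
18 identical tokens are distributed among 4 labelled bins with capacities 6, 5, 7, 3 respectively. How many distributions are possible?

20

By stars and bars, unrestricted non-negative solutions to x_1+…+x_4 = 18 number C(18+3,3) = 1330.
Subtract solutions that violate a single cap (substitute x_i' = x_i − (cap_i+1)): x_1 ≥ 7 gives C(14,3) = 364; x_2 ≥ 6 gives C(15,3) = 455; x_3 ≥ 8 gives C(13,3) = 286; x_4 ≥ 4 gives C(17,3) = 680. Together 1785.
Add back pairs where two caps are both exceeded: 56 + 20 + 120 + 35 + 165 + 84 = 480.
Subtract triples: 0 + 4 + 0 + 1 = 5.
By inclusion–exclusion the count is 1330 − 1785 + 480 − 5 = 20.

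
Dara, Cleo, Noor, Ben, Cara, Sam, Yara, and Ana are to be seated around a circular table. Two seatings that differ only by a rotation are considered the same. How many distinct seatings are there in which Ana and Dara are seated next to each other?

1440

Treat {Ana, Dara} as one unit (2 internal orders) and seat the resulting 7 units around the table: (6)! circular arrangements.
So 2 × (6)! = 2 × 720 = 1440.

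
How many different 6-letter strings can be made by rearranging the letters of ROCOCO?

60

ROCOCO has 6 letters with C appearing twice and O appearing 3 times.
The number of distinct arrangements is 6!/(3!·2!) = 720/12 = 60.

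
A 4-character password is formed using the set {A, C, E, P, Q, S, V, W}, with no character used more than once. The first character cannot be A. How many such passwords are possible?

The first character has 8−1 = 7 choices (anything except A).
The remaining 3 characters are filled from the other 7 symbols without repetition: 7 × 6 × 5 = 210.
Total: 7 × 210 = 1470.

1470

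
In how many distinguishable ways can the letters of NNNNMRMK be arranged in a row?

840

NNNNMRMK has 8 letters with M appearing twice and N appearing 4 times.
The number of distinct arrangements is 8!/(4!·2!) = 40320/48 = 840.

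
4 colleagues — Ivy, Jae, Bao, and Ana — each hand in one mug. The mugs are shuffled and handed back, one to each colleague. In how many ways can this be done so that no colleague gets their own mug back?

9

Let Aᵢ be the assignments in which colleague i gets their own mug. We want the size of the complement of A₁∪…∪A_4.
By inclusion–exclusion this is Σ_{j=0}^{4} (−1)^j C(4,j)·(4−j)!.
Computing: 24 − 24 + 12 − 4 + 1 = 9.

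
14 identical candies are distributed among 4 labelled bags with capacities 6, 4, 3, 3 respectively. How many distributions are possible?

Ignoring the caps, the number of non-negative solutions to x_1+…+x_4 = 14 is C(17,3) = 680.
Subtract solutions that violate a single cap (substitute x_i' = x_i − (cap_i+1)): x_1 ≥ 7 gives C(10,3) = 120; x_2 ≥ 5 gives C(12,3) = 220; x_3 ≥ 4 gives C(13,3) = 286; x_4 ≥ 4 gives C(13,3) = 286. Together 912.
Add back pairs where two caps are both exceeded: 10 + 20 + 20 + 56 + 56 + 84 = 246.
Subtract triples: 0 + 0 + 0 + 4 = 4.
By inclusion–exclusion the count is 680 − 912 + 246 − 4 = 10.

10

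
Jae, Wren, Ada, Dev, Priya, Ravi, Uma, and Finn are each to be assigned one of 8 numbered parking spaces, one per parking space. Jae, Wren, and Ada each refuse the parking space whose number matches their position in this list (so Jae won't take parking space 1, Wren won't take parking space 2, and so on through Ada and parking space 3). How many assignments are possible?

Let Aᵢ (for i ∈ {1, 2, 3}) be the placements that put person i in their forbidden parking space. Any j of these fix j positions, leaving (8−j)! ways to fill the rest, and there are C(3,j) ways to pick which j.
By inclusion–exclusion, the number of valid placements is Σ_{j=0}^{3} (−1)^j C(3,j)·(8−j)!.
Computing: 40320 − 15120 + 2160 − 120 = 27240.

27240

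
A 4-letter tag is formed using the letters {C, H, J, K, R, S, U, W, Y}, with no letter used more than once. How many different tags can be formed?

3024

Choose and order 4 of the 9 symbols: the first letter has 9 options, the next 8, then 7, 6.
9 × 8 × 7 × 6 = 3024.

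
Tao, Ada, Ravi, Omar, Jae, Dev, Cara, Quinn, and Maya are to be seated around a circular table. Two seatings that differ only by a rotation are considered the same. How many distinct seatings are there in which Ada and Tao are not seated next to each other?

Without the restriction there are (8)! = 40320 seatings.
Seatings with Ada beside Tao: treat them as a block with 2 internal orders, giving 2 × (7)! = 10080.
Subtracting, 40320 − 10080 = 30240.

30240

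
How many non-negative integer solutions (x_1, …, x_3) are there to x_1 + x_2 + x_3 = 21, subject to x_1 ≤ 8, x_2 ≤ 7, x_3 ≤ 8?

6

Without the upper bounds there are C(23,2) = 253 ways to split 21 among 3 variables.
Subtract solutions that violate a single cap (substitute x_i' = x_i − (cap_i+1)): x_1 ≥ 9 gives C(14,2) = 91; x_2 ≥ 8 gives C(15,2) = 105; x_3 ≥ 9 gives C(14,2) = 91. Together 287.
Add back pairs where two caps are both exceeded: 15 + 10 + 15 = 40.
By inclusion–exclusion the count is 253 − 287 + 40 = 6.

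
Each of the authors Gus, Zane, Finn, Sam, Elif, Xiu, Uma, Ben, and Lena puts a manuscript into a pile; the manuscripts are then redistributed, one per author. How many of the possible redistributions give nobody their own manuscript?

133496

Count assignments avoiding every fixed point. For any j of the 9 authors fixed to their own manuscript, the other 9−j can be arranged in (9−j)! ways.
By inclusion–exclusion this is Σ_{j=0}^{9} (−1)^j C(9,j)·(9−j)!.
Computing: 362880 − 362880 + 181440 − 60480 + 15120 − 3024 + 504 − 72 + 9 − 1 = 133496.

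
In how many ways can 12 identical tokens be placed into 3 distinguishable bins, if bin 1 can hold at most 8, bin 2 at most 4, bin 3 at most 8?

Ignoring the caps, the number of non-negative solutions to x_1+…+x_3 = 12 is C(14,2) = 91.
Subtract solutions that violate a single cap (substitute x_i' = x_i − (cap_i+1)): x_1 ≥ 9 gives C(5,2) = 10; x_2 ≥ 5 gives C(9,2) = 36; x_3 ≥ 9 gives C(5,2) = 10. Together 56.
No two caps can be exceeded simultaneously, so the pair terms are all 0.
By inclusion–exclusion the count is 91 − 56 + 0 = 35.

35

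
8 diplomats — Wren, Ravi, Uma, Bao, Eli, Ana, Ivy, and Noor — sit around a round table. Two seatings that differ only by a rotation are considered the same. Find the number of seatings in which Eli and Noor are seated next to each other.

Glue Eli and Noor into a block (2 internal orders). Seating 7 units around a circle gives (6)! arrangements.
So 2 × (6)! = 2 × 720 = 1440.

1440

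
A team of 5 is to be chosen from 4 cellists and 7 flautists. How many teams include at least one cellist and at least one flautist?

Unrestricted: C(11,5) = 462 ways to pick any 5 of the 11.
Selections missing a whole group: no cellists → C(7,5) = 21; no flautists → C(4,5) = 0.
Both groups omitted at once is impossible, so 462 − 21 = 441.

441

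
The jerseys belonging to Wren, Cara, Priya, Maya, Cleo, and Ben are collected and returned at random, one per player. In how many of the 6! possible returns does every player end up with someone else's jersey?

265

Let Aᵢ be the assignments in which player i gets their old jersey. We want the size of the complement of A₁∪…∪A_6.
By inclusion–exclusion this is Σ_{j=0}^{6} (−1)^j C(6,j)·(6−j)!.
Computing: 720 − 720 + 360 − 120 + 30 − 6 + 1 = 265.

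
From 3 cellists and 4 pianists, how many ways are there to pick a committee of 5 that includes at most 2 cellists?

15

Split by how many cellists are chosen (0 through 2).
Sum: C(3,0)·C(4,5) + C(3,1)·C(4,4) + C(3,2)·C(4,3) = 0 + 3 + 12 = 15.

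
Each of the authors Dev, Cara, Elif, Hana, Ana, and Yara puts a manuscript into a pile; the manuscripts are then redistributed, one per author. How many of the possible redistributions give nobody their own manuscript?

265

This is the derangement count D_6: permutations of 6 items with no fixed point.
By inclusion–exclusion this is Σ_{j=0}^{6} (−1)^j C(6,j)·(6−j)!.
Computing: 720 − 720 + 360 − 120 + 30 − 6 + 1 = 265.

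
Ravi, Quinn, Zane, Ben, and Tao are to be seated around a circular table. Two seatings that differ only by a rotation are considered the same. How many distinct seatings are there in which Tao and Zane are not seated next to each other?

Without the restriction there are (4)! = 24 seatings.
Those with Tao next to Zane: fuse the pair into one unit and seat 4 units around a circle — 2·(3)! = 12.
Subtracting, 24 − 12 = 12.

12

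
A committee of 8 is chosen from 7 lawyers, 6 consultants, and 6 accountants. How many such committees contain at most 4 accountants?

Split by how many accountants are chosen (0 through 4).
Sum: C(6,0)·C(13,8) + C(6,1)·C(13,7) + C(6,2)·C(13,6) + C(6,3)·C(13,5) + C(6,4)·C(13,4) = 1287 + 10296 + 25740 + 25740 + 10725 = 73788.

73788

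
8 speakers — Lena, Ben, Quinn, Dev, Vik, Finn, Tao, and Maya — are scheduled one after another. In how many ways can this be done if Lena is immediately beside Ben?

Treat {Lena, Ben} as a single unit. There are 7 units to order, and the pair itself can be ordered 2 ways.
That gives 2 × 7! = 2 × 5040 = 10080.

10080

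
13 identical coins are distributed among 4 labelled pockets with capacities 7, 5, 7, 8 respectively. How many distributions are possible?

293

Ignoring the caps, the number of non-negative solutions to x_1+…+x_4 = 13 is C(16,3) = 560.
Subtract solutions that violate a single cap (substitute x_i' = x_i − (cap_i+1)): x_1 ≥ 8 gives C(8,3) = 56; x_2 ≥ 6 gives C(10,3) = 120; x_3 ≥ 8 gives C(8,3) = 56; x_4 ≥ 9 gives C(7,3) = 35. Together 267.
No two caps can be exceeded simultaneously, so the pair terms are all 0.
By inclusion–exclusion the count is 560 − 267 + 0 = 293.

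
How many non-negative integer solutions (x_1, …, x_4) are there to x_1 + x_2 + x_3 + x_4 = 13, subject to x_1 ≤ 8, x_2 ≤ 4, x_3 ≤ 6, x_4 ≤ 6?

200

Ignoring the caps, the number of non-negative solutions to x_1+…+x_4 = 13 is C(16,3) = 560.
Subtract solutions that violate a single cap (substitute x_i' = x_i − (cap_i+1)): x_1 ≥ 9 gives C(7,3) = 35; x_2 ≥ 5 gives C(11,3) = 165; x_3 ≥ 7 gives C(9,3) = 84; x_4 ≥ 7 gives C(9,3) = 84. Together 368.
Add back pairs where two caps are both exceeded: 0 + 0 + 0 + 4 + 4 + 0 = 8.
By inclusion–exclusion the count is 560 − 368 + 8 = 200.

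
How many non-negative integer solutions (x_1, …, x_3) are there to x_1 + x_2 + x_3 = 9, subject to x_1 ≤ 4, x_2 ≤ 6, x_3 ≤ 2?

9

By stars and bars, unrestricted non-negative solutions to x_1+…+x_3 = 9 number C(9+2,2) = 55.
Subtract solutions that violate a single cap (substitute x_i' = x_i − (cap_i+1)): x_1 ≥ 5 gives C(6,2) = 15; x_2 ≥ 7 gives C(4,2) = 6; x_3 ≥ 3 gives C(8,2) = 28. Together 49.
Add back pairs where two caps are both exceeded: 0 + 3 + 0 = 3.
By inclusion–exclusion the count is 55 − 49 + 3 = 9.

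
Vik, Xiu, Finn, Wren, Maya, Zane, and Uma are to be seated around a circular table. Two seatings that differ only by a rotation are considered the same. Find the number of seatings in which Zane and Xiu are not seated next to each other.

All circular seatings of 7 people number (6)! = 720.
Those with Zane next to Xiu: fuse the pair into one unit and seat 6 units around a circle — 2·(5)! = 240.
Subtracting, 720 − 240 = 480.

480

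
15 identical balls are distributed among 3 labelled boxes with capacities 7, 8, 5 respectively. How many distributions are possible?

21

Ignoring the caps, the number of non-negative solutions to x_1+…+x_3 = 15 is C(17,2) = 136.
Subtract solutions that violate a single cap (substitute x_i' = x_i − (cap_i+1)): x_1 ≥ 8 gives C(9,2) = 36; x_2 ≥ 9 gives C(8,2) = 28; x_3 ≥ 6 gives C(11,2) = 55. Together 119.
Add back pairs where two caps are both exceeded: 0 + 3 + 1 = 4.
By inclusion–exclusion the count is 136 − 119 + 4 = 21.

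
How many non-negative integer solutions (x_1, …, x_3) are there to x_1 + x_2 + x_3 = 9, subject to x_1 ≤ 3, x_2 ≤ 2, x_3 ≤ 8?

11

Ignoring the caps, the number of non-negative solutions to x_1+…+x_3 = 9 is C(11,2) = 55.
Subtract solutions that violate a single cap (substitute x_i' = x_i − (cap_i+1)): x_1 ≥ 4 gives C(7,2) = 21; x_2 ≥ 3 gives C(8,2) = 28; x_3 ≥ 9 gives C(2,2) = 1. Together 50.
Add back pairs where two caps are both exceeded: 6 + 0 + 0 = 6.
By inclusion–exclusion the count is 55 − 50 + 6 = 11.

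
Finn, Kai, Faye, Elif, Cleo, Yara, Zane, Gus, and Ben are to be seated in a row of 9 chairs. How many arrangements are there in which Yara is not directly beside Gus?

Of the 9! = 362880 arrangements, those with Yara and Gus adjacent number 2 × 8! = 80640 (treat the pair as a block with 2 internal orders).
Complementary counting: 362880 − 80640 = 282240.

282240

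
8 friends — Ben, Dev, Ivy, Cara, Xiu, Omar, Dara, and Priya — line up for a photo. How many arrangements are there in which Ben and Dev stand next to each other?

10080

Treat {Ben, Dev} as a single unit. There are 7 units to order, and the pair itself can be ordered 2 ways.
So the count is 2·(7)! = 10080.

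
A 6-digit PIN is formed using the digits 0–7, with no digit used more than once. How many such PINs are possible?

This is a permutation of 6 out of 8: P(8,6) = 8!/2!.
8 × 7 × 6 × 5 × 4 × 3 = 20160.

20160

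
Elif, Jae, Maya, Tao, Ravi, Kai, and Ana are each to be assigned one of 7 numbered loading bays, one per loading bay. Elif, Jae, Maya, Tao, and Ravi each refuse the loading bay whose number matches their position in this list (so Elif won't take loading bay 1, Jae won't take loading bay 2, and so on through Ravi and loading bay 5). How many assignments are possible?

2428

Let Aᵢ (for 1 ≤ i ≤ 5) be the placements that put person i in their forbidden loading bay. Any j of these fix j positions, leaving (7−j)! ways to fill the rest, and there are C(5,j) ways to pick which j.
By inclusion–exclusion, the number of valid placements is Σ_{j=0}^{5} (−1)^j C(5,j)·(7−j)!.
Computing: 5040 − 3600 + 1200 − 240 + 30 − 2 = 2428.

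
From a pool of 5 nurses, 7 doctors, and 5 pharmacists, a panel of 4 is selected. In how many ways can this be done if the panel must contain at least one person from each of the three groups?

Total 4-person selections from all 17: C(17,4) = 2380.
Subtract selections that omit an entire group: no nurses → C(12,4) = 495; no doctors → C(10,4) = 210; no pharmacists → C(12,4) = 495.
Add back selections omitting two groups (i.e. drawn from a single group): C(5,4) + C(7,4) + C(5,4) = 45.
By inclusion–exclusion: 2380 − 1200 + 45 = 1225.

1225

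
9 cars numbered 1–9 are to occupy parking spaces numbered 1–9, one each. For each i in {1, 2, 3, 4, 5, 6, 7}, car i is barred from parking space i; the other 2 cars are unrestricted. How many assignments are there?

165016

Let Aᵢ (for 1 ≤ i ≤ 7) be the placements that put car i in its forbidden parking space. Any j of these fix j positions, leaving (9−j)! ways to fill the rest, and there are C(7,j) ways to pick which j.
By inclusion–exclusion, the number of valid placements is Σ_{j=0}^{7} (−1)^j C(7,j)·(9−j)!.
Computing: 362880 − 282240 + 105840 − 25200 + 4200 − 504 + 42 − 2 = 165016.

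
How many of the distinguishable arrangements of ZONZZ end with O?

4

With the last slot taken by O, it remains to arrange the other 4 letters (ZNZZ).
Those 4 letters have Z appearing 3 times, giving (4)!/(3!) = 4.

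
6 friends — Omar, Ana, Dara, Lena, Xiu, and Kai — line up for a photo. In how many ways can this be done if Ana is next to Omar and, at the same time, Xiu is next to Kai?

Treat {Ana,Omar} as one block (2 orders) and {Xiu,Kai} as another (2 orders).
That leaves 4 units to arrange: 2 × 2 × 4! = 4 × 24 = 96.

96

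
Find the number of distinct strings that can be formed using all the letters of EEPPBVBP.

The 8 letters of EEPPBVBP have repeats: B appearing twice, E appearing twice, and P appearing 3 times.
The number of distinct arrangements is 8!/(3!·2!·2!) = 40320/24 = 1680.

1680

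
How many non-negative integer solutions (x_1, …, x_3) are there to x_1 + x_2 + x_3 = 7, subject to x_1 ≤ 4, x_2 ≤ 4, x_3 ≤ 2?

Without the upper bounds there are C(9,2) = 36 ways to split 7 among 3 variables.
Subtract solutions that violate a single cap (substitute x_i' = x_i − (cap_i+1)): x_1 ≥ 5 gives C(4,2) = 6; x_2 ≥ 5 gives C(4,2) = 6; x_3 ≥ 3 gives C(6,2) = 15. Together 27.
No two caps can be exceeded simultaneously, so the pair terms are all 0.
By inclusion–exclusion the count is 36 − 27 + 0 = 9.

9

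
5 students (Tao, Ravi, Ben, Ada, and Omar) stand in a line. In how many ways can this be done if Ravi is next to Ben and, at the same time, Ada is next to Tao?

24

Treat {Ravi,Ben} as one block (2 orders) and {Ada,Tao} as another (2 orders).
That leaves 3 units to arrange: 2 × 2 × 3! = 4 × 6 = 24.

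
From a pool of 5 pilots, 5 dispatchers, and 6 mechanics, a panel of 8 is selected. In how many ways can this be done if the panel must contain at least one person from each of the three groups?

12495

Total 8-person selections from all 16: C(16,8) = 12870.
Selections missing a whole group: no pilots → C(11,8) = 165; no dispatchers → C(11,8) = 165; no mechanics → C(10,8) = 45.
Add back selections omitting two groups (i.e. drawn from a single group): C(5,8) + C(5,8) + C(6,8) = 0.
By inclusion–exclusion: 12870 − 375 + 0 = 12495.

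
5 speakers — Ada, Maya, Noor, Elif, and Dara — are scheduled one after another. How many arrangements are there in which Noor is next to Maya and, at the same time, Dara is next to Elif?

24

Treat {Noor,Maya} as one block (2 orders) and {Dara,Elif} as another (2 orders).
That leaves 3 units to arrange: 2 × 2 × 3! = 4 × 6 = 24.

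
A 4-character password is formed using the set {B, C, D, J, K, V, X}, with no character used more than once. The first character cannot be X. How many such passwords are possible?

The first character has 7−1 = 6 choices (anything except X).
The remaining 3 characters are filled from the other 6 symbols without repetition: 6 × 5 × 4 = 120.
Total: 6 × 120 = 720.

720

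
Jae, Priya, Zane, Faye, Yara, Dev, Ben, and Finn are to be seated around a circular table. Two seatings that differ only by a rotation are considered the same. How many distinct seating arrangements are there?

5040

Fix one person's seat to break rotational symmetry; the remaining 7 people can be arranged in (7)! = 5040 ways.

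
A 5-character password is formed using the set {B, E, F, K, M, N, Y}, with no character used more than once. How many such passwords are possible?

2520

With no repetition, fill the 5 characters in order: 7 choices, then 6, down to 3.
7 × 6 × 5 × 4 × 3 = 2520.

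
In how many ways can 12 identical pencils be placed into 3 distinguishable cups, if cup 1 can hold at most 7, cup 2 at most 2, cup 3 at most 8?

Ignoring the caps, the number of non-negative solutions to x_1+…+x_3 = 12 is C(14,2) = 91.
Subtract solutions that violate a single cap (substitute x_i' = x_i − (cap_i+1)): x_1 ≥ 8 gives C(6,2) = 15; x_2 ≥ 3 gives C(11,2) = 55; x_3 ≥ 9 gives C(5,2) = 10. Together 80.
Add back pairs where two caps are both exceeded: 3 + 0 + 1 = 4.
By inclusion–exclusion the count is 91 − 80 + 4 = 15.

15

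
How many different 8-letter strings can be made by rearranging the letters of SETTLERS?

Letter multiplicities in SETTLERS: E×2, L×1, R×1, S×2, T×2.
The number of distinct arrangements is 8!/(2!·2!·2!) = 40320/8 = 5040.

5040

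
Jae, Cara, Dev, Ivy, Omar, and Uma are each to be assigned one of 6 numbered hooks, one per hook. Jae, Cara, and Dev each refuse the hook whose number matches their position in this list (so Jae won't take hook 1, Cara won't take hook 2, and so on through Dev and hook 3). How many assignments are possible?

426

Let Aᵢ (for i ∈ {1, 2, 3}) be the placements that put person i in their forbidden hook. Any j of these fix j positions, leaving (6−j)! ways to fill the rest, and there are C(3,j) ways to pick which j.
By inclusion–exclusion, the number of valid placements is Σ_{j=0}^{3} (−1)^j C(3,j)·(6−j)!.
Computing: 720 − 360 + 72 − 6 = 426.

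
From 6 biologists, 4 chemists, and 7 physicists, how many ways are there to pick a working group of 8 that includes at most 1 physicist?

885

Split by how many physicists are chosen (0 through 1).
Sum: C(7,0)·C(10,8) + C(7,1)·C(10,7) = 45 + 840 = 885.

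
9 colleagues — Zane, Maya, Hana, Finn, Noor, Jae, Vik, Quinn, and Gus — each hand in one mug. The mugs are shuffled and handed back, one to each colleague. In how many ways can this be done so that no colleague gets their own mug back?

133496

This is the derangement count D_9: permutations of 9 items with no fixed point.
By inclusion–exclusion this is Σ_{j=0}^{9} (−1)^j C(9,j)·(9−j)!.
Computing: 362880 − 362880 + 181440 − 60480 + 15120 − 3024 + 504 − 72 + 9 − 1 = 133496.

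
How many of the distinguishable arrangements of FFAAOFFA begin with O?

35

Fix O in the first position and arrange the remaining 7 letters.
Those 7 letters have A appearing 3 times and F appearing 4 times, giving (7)!/(4!·3!) = 35.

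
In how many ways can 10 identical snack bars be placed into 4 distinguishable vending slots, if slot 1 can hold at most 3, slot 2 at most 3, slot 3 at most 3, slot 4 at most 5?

32

Ignoring the caps, the number of non-negative solutions to x_1+…+x_4 = 10 is C(13,3) = 286.
Subtract solutions that violate a single cap (substitute x_i' = x_i − (cap_i+1)): x_1 ≥ 4 gives C(9,3) = 84; x_2 ≥ 4 gives C(9,3) = 84; x_3 ≥ 4 gives C(9,3) = 84; x_4 ≥ 6 gives C(7,3) = 35. Together 287.
Add back pairs where two caps are both exceeded: 10 + 10 + 1 + 10 + 1 + 1 = 33.
By inclusion–exclusion the count is 286 − 287 + 33 = 32.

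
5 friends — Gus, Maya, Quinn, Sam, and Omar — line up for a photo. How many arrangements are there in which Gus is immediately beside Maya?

48

Place the 3 others and the Gus-Maya pair as 4 objects in a line; the pair has 2 internal arrangements.
So the count is 2·(4)! = 48.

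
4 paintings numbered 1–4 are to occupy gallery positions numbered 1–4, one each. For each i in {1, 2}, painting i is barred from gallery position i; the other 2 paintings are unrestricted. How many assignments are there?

Let Aᵢ (for i ∈ {1, 2}) be the placements that put painting i in its forbidden gallery position. Any j of these fix j positions, leaving (4−j)! ways to fill the rest, and there are C(2,j) ways to pick which j.
By inclusion–exclusion, the number of valid placements is Σ_{j=0}^{2} (−1)^j C(2,j)·(4−j)!.
Computing: 24 − 12 + 2 = 14.

14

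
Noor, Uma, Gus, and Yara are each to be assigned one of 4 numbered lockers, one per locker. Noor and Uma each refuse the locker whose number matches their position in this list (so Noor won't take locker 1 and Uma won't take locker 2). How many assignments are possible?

Let Aᵢ (for i ∈ {1, 2}) be the placements that put person i in their forbidden locker. Any j of these fix j positions, leaving (4−j)! ways to fill the rest, and there are C(2,j) ways to pick which j.
By inclusion–exclusion, the number of valid placements is Σ_{j=0}^{2} (−1)^j C(2,j)·(4−j)!.
Computing: 24 − 12 + 2 = 14.

14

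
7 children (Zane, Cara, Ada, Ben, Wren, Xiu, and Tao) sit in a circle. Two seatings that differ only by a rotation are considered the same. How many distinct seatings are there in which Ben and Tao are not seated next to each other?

Without the restriction there are (6)! = 720 seatings.
Those with Ben next to Tao: fuse the pair into one unit and seat 6 units around a circle — 2·(5)! = 240.
Subtracting, 720 − 240 = 480.

480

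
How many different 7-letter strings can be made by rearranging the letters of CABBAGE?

The 7 letters of CABBAGE have repeats: A appearing twice and B appearing twice.
So there are 7! / (2!·2!) = 1260 distinguishable arrangements.

1260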